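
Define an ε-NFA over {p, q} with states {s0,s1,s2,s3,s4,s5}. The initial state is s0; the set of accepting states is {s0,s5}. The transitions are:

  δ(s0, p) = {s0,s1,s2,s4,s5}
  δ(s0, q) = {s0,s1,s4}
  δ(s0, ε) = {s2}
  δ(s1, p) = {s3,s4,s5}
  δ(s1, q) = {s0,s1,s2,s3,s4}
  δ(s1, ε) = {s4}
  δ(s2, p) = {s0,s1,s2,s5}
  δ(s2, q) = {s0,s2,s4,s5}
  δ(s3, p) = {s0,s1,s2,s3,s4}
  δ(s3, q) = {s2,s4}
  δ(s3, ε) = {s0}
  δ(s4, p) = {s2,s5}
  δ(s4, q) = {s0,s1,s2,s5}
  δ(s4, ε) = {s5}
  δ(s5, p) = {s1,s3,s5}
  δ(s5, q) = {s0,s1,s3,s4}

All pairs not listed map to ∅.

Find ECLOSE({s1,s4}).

Begin with {s1,s4}.
s4 →ε {s5}; add s5.
ε-closure = {s1,s4,s5}.

{s1,s4,s5}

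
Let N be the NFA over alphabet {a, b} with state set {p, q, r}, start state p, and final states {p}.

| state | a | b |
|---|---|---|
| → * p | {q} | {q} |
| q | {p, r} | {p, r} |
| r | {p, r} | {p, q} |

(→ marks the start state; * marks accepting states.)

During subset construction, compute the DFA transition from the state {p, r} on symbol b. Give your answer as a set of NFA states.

δ(p,b) = {q}; δ(r,b) = {p, q}.
Union: {p, q}.

{p, q}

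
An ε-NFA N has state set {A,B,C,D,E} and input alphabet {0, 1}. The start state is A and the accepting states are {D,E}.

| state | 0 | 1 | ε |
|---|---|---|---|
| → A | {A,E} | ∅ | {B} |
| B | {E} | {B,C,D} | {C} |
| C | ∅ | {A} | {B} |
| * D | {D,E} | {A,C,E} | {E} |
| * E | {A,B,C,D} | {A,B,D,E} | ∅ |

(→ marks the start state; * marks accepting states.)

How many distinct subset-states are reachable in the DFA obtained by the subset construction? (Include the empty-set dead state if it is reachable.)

3

Start state of the DFA: {A,B,C} (ε-closure of the NFA start).
{A,B,C} --0--> {A,B,C,E}  [new]
{A,B,C} --1--> {A,B,C,D,E}  [new]
{A,B,C,E} --0--> {A,B,C,D,E}  [seen]
{A,B,C,E} --1--> {A,B,C,D,E}  [seen]
{A,B,C,D,E} --0--> {A,B,C,D,E}  [seen]
{A,B,C,D,E} --1--> {A,B,C,D,E}  [seen]
Reachable DFA states: {A,B,C}, {A,B,C,E}, {A,B,C,D,E}.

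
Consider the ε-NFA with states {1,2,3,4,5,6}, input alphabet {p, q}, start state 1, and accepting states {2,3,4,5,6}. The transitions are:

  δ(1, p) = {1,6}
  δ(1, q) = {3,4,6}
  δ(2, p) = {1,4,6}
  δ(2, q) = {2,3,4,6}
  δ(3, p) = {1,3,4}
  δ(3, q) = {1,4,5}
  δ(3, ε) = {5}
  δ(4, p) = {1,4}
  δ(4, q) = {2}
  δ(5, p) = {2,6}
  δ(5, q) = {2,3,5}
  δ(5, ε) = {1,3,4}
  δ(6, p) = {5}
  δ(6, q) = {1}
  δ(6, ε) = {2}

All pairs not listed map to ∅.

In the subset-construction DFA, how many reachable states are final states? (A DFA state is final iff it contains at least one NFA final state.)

Start state of the DFA: {1} (ε-closure of the NFA start).
{1} --p--> {1,2,6}  [new]
{1} --q--> {1,2,3,4,5,6}  [new]
{1,2,6} --p--> {1,2,3,4,5,6}  [seen]
{1,2,6} --q--> {1,2,3,4,5,6}  [seen]
{1,2,3,4,5,6} --p--> {1,2,3,4,5,6}  [seen]
{1,2,3,4,5,6} --q--> {1,2,3,4,5,6}  [seen]
Reachable DFA states: {1}, {1,2,6}, {1,2,3,4,5,6}.
Accepting DFA states (contain an NFA accepting state): {1,2,6}, {1,2,3,4,5,6}.

2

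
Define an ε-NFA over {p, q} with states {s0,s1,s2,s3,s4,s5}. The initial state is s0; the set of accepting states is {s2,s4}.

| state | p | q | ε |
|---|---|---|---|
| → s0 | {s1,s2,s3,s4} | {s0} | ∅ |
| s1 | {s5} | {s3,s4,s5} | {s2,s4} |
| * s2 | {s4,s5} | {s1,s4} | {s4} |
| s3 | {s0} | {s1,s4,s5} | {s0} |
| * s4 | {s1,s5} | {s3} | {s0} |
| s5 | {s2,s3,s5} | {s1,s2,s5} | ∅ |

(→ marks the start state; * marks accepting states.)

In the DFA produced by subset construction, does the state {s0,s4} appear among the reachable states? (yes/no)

Start state of the DFA: {s0} (ε-closure of the NFA start).
{s0} --p--> {s0,s1,s2,s3,s4}  [new]
{s0} --q--> {s0}  [seen]
{s0,s1,s2,s3,s4} --p--> {s0,s1,s2,s3,s4,s5}  [new]
{s0,s1,s2,s3,s4} --q--> {s0,s1,s2,s3,s4,s5}  [seen]
{s0,s1,s2,s3,s4,s5} --p--> {s0,s1,s2,s3,s4,s5}  [seen]
{s0,s1,s2,s3,s4,s5} --q--> {s0,s1,s2,s3,s4,s5}  [seen]
Reachable DFA states: {s0}, {s0,s1,s2,s3,s4}, {s0,s1,s2,s3,s4,s5}.
{s0,s4} is not among them.

no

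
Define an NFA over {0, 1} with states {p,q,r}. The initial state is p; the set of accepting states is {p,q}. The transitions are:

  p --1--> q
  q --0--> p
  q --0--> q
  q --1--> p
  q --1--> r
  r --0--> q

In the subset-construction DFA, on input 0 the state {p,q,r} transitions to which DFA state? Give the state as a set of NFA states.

{p,q}

δ(p,0) = ∅; δ(q,0) = {p,q}; δ(r,0) = {q}.
Union: {p,q}.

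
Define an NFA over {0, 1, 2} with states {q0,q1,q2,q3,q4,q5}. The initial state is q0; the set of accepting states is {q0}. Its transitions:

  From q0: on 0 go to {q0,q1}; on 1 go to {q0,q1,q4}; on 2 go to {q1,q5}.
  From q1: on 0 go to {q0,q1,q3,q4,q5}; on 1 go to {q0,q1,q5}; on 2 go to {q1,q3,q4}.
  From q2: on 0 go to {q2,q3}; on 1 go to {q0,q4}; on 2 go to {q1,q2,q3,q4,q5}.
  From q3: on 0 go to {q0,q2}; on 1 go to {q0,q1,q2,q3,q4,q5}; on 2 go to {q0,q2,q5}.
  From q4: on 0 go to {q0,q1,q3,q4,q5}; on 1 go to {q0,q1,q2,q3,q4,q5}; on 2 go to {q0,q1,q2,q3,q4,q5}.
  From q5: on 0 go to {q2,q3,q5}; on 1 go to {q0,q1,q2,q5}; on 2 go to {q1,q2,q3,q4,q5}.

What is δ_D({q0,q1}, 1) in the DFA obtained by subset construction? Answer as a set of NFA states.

δ(q0,1) = {q0,q1,q4}; δ(q1,1) = {q0,q1,q5}.
Union: {q0,q1,q4,q5}.

{q0,q1,q4,q5}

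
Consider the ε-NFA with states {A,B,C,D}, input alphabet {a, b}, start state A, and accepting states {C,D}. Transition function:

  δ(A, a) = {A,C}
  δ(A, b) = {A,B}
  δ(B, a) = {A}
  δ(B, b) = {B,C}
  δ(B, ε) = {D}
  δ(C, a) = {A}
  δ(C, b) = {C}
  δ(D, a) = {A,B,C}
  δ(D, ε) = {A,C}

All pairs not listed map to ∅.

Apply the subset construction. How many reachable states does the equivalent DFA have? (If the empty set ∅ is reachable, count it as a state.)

3

Start state of the DFA: {A} (ε-closure of the NFA start).
{A} --a--> {A,C}  [new]
{A} --b--> {A,B,C,D}  [new]
{A,C} --a--> {A,C}  [seen]
{A,C} --b--> {A,B,C,D}  [seen]
{A,B,C,D} --a--> {A,B,C,D}  [seen]
{A,B,C,D} --b--> {A,B,C,D}  [seen]
Reachable DFA states: {A}, {A,C}, {A,B,C,D}.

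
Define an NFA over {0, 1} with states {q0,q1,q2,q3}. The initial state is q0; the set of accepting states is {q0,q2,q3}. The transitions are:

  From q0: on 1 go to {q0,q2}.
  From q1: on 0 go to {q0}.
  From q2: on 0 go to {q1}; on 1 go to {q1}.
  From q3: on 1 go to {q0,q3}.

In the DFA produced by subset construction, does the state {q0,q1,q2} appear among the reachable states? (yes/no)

Start state of the DFA: {q0}.
{q0} --0--> ∅  [new]
{q0} --1--> {q0,q2}  [new]
∅ --0--> ∅  [seen]
∅ --1--> ∅  [seen]
{q0,q2} --0--> {q1}  [new]
{q0,q2} --1--> {q0,q1,q2}  [new]
{q1} --0--> {q0}  [seen]
{q1} --1--> ∅  [seen]
{q0,q1,q2} --0--> {q0,q1}  [new]
{q0,q1,q2} --1--> {q0,q1,q2}  [seen]
{q0,q1} --0--> {q0}  [seen]
{q0,q1} --1--> {q0,q2}  [seen]
Reachable DFA states: {q0}, ∅, {q0,q2}, {q1}, {q0,q1,q2}, {q0,q1}.
{q0,q1,q2} is among them.

yes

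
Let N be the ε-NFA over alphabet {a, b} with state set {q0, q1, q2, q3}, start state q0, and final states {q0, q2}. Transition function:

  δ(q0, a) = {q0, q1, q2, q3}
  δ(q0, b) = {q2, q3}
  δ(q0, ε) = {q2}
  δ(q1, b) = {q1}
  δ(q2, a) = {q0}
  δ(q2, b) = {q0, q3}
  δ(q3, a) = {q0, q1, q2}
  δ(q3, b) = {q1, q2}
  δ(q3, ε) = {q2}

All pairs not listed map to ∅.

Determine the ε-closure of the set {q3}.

Begin with {q3}.
q3 →ε {q2}; add q2.
ε-closure = {q2, q3}.

{q2, q3}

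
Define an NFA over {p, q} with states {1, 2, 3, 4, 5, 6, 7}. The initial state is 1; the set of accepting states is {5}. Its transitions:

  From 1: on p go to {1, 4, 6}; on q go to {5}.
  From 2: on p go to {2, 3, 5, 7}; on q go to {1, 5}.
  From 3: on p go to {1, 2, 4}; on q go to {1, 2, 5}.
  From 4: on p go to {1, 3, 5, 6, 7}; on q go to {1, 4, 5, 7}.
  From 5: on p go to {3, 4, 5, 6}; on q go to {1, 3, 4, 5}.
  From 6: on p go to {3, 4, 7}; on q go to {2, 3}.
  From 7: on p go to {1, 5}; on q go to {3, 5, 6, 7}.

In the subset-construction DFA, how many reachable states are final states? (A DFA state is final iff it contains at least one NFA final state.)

6

Start state of the DFA: {1}.
{1} --p--> {1, 4, 6}  [new]
{1} --q--> {5}  [new]
{1, 4, 6} --p--> {1, 3, 4, 5, 6, 7}  [new]
{1, 4, 6} --q--> {1, 2, 3, 4, 5, 7}  [new]
{5} --p--> {3, 4, 5, 6}  [new]
{5} --q--> {1, 3, 4, 5}  [new]
{1, 3, 4, 5, 6, 7} --p--> {1, 2, 3, 4, 5, 6, 7}  [new]
{1, 3, 4, 5, 6, 7} --q--> {1, 2, 3, 4, 5, 6, 7}  [seen]
{1, 2, 3, 4, 5, 7} --p--> {1, 2, 3, 4, 5, 6, 7}  [seen]
{1, 2, 3, 4, 5, 7} --q--> {1, 2, 3, 4, 5, 6, 7}  [seen]
{3, 4, 5, 6} --p--> {1, 2, 3, 4, 5, 6, 7}  [seen]
{3, 4, 5, 6} --q--> {1, 2, 3, 4, 5, 7}  [seen]
{1, 3, 4, 5} --p--> {1, 2, 3, 4, 5, 6, 7}  [seen]
{1, 3, 4, 5} --q--> {1, 2, 3, 4, 5, 7}  [seen]
{1, 2, 3, 4, 5, 6, 7} --p--> {1, 2, 3, 4, 5, 6, 7}  [seen]
{1, 2, 3, 4, 5, 6, 7} --q--> {1, 2, 3, 4, 5, 6, 7}  [seen]
Reachable DFA states: {1}, {1, 4, 6}, {5}, {1, 3, 4, 5, 6, 7}, {1, 2, 3, 4, 5, 7}, {3, 4, 5, 6}, {1, 3, 4, 5}, {1, 2, 3, 4, 5, 6, 7}.
Accepting DFA states (contain an NFA accepting state): {5}, {1, 3, 4, 5, 6, 7}, {1, 2, 3, 4, 5, 7}, {3, 4, 5, 6}, {1, 3, 4, 5}, {1, 2, 3, 4, 5, 6, 7}.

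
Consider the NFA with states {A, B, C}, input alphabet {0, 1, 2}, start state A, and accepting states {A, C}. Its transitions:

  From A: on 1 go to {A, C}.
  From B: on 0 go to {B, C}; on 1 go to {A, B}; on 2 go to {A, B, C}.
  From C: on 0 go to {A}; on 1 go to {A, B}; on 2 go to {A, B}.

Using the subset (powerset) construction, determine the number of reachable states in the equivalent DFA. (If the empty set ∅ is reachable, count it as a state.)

Start state of the DFA: {A}.
{A} --0--> ∅  [new]
{A} --1--> {A, C}  [new]
{A} --2--> ∅  [seen]
∅ --0--> ∅  [seen]
∅ --1--> ∅  [seen]
∅ --2--> ∅  [seen]
{A, C} --0--> {A}  [seen]
{A, C} --1--> {A, B, C}  [new]
{A, C} --2--> {A, B}  [new]
{A, B, C} --0--> {A, B, C}  [seen]
{A, B, C} --1--> {A, B, C}  [seen]
{A, B, C} --2--> {A, B, C}  [seen]
{A, B} --0--> {B, C}  [new]
{A, B} --1--> {A, B, C}  [seen]
{A, B} --2--> {A, B, C}  [seen]
{B, C} --0--> {A, B, C}  [seen]
{B, C} --1--> {A, B}  [seen]
{B, C} --2--> {A, B, C}  [seen]
Reachable DFA states: {A}, ∅, {A, C}, {A, B, C}, {A, B}, {B, C}.

6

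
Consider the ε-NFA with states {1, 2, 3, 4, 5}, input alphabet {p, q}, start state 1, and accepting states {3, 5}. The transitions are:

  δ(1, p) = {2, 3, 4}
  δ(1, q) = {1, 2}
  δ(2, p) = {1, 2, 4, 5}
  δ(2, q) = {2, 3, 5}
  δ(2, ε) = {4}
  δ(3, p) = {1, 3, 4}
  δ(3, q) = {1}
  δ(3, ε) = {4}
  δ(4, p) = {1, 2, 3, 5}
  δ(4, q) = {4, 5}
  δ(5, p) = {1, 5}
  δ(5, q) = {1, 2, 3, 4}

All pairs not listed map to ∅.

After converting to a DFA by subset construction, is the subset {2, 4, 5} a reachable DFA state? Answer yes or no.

Start state of the DFA: {1} (ε-closure of the NFA start).
{1} --p--> {2, 3, 4}  [new]
{1} --q--> {1, 2, 4}  [new]
{2, 3, 4} --p--> {1, 2, 3, 4, 5}  [new]
{2, 3, 4} --q--> {1, 2, 3, 4, 5}  [seen]
{1, 2, 4} --p--> {1, 2, 3, 4, 5}  [seen]
{1, 2, 4} --q--> {1, 2, 3, 4, 5}  [seen]
{1, 2, 3, 4, 5} --p--> {1, 2, 3, 4, 5}  [seen]
{1, 2, 3, 4, 5} --q--> {1, 2, 3, 4, 5}  [seen]
Reachable DFA states: {1}, {2, 3, 4}, {1, 2, 4}, {1, 2, 3, 4, 5}.
{2, 4, 5} is not among them.

no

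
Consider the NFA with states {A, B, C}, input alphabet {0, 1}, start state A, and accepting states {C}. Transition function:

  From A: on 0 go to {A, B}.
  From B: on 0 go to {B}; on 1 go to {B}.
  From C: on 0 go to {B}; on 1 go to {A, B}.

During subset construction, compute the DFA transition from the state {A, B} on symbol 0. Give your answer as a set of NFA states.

δ(A,0) = {A, B}; δ(B,0) = {B}.
Union: {A, B}.

{A, B}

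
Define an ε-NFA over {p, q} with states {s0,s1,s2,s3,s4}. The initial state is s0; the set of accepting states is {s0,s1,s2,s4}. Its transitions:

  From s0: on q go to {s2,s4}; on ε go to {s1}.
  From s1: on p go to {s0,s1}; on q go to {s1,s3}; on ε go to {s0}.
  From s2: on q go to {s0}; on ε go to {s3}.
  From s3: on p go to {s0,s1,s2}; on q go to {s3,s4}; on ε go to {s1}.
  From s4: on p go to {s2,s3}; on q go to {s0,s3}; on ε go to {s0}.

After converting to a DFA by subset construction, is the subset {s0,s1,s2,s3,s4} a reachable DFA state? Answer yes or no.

yes

Start state of the DFA: {s0,s1} (ε-closure of the NFA start).
{s0,s1} --p--> {s0,s1}  [seen]
{s0,s1} --q--> {s0,s1,s2,s3,s4}  [new]
{s0,s1,s2,s3,s4} --p--> {s0,s1,s2,s3}  [new]
{s0,s1,s2,s3,s4} --q--> {s0,s1,s2,s3,s4}  [seen]
{s0,s1,s2,s3} --p--> {s0,s1,s2,s3}  [seen]
{s0,s1,s2,s3} --q--> {s0,s1,s2,s3,s4}  [seen]
Reachable DFA states: {s0,s1}, {s0,s1,s2,s3,s4}, {s0,s1,s2,s3}.
{s0,s1,s2,s3,s4} is among them.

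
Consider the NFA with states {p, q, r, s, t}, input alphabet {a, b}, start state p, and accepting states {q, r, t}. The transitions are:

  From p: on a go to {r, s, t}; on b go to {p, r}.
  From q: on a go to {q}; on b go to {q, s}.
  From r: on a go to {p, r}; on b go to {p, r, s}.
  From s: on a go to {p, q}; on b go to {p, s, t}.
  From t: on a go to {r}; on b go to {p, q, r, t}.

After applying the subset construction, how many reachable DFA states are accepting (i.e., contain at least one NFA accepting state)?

7

Start state of the DFA: {p}.
{p} --a--> {r, s, t}  [new]
{p} --b--> {p, r}  [new]
{r, s, t} --a--> {p, q, r}  [new]
{r, s, t} --b--> {p, q, r, s, t}  [new]
{p, r} --a--> {p, r, s, t}  [new]
{p, r} --b--> {p, r, s}  [new]
{p, q, r} --a--> {p, q, r, s, t}  [seen]
{p, q, r} --b--> {p, q, r, s}  [new]
{p, q, r, s, t} --a--> {p, q, r, s, t}  [seen]
{p, q, r, s, t} --b--> {p, q, r, s, t}  [seen]
{p, r, s, t} --a--> {p, q, r, s, t}  [seen]
{p, r, s, t} --b--> {p, q, r, s, t}  [seen]
{p, r, s} --a--> {p, q, r, s, t}  [seen]
{p, r, s} --b--> {p, r, s, t}  [seen]
{p, q, r, s} --a--> {p, q, r, s, t}  [seen]
{p, q, r, s} --b--> {p, q, r, s, t}  [seen]
Reachable DFA states: {p}, {r, s, t}, {p, r}, {p, q, r}, {p, q, r, s, t}, {p, r, s, t}, {p, r, s}, {p, q, r, s}.
Accepting DFA states (contain an NFA accepting state): {r, s, t}, {p, r}, {p, q, r}, {p, q, r, s, t}, {p, r, s, t}, {p, r, s}, {p, q, r, s}.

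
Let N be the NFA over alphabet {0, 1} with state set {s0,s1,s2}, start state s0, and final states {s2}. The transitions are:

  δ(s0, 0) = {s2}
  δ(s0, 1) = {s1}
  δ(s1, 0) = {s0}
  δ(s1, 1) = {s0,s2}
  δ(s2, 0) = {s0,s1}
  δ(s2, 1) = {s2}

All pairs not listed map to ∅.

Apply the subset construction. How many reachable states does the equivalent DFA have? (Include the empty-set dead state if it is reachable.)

Start state of the DFA: {s0}.
{s0} --0--> {s2}  [new]
{s0} --1--> {s1}  [new]
{s2} --0--> {s0,s1}  [new]
{s2} --1--> {s2}  [seen]
{s1} --0--> {s0}  [seen]
{s1} --1--> {s0,s2}  [new]
{s0,s1} --0--> {s0,s2}  [seen]
{s0,s1} --1--> {s0,s1,s2}  [new]
{s0,s2} --0--> {s0,s1,s2}  [seen]
{s0,s2} --1--> {s1,s2}  [new]
{s0,s1,s2} --0--> {s0,s1,s2}  [seen]
{s0,s1,s2} --1--> {s0,s1,s2}  [seen]
{s1,s2} --0--> {s0,s1}  [seen]
{s1,s2} --1--> {s0,s2}  [seen]
Reachable DFA states: {s0}, {s2}, {s1}, {s0,s1}, {s0,s2}, {s0,s1,s2}, {s1,s2}.

7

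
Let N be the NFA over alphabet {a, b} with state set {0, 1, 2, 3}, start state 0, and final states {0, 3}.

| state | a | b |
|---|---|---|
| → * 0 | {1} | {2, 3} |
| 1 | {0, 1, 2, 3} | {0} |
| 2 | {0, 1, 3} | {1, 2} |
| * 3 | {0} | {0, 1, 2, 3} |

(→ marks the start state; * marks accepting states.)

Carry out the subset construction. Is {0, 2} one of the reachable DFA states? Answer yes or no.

Start state of the DFA: {0}.
{0} --a--> {1}  [new]
{0} --b--> {2, 3}  [new]
{1} --a--> {0, 1, 2, 3}  [new]
{1} --b--> {0}  [seen]
{2, 3} --a--> {0, 1, 3}  [new]
{2, 3} --b--> {0, 1, 2, 3}  [seen]
{0, 1, 2, 3} --a--> {0, 1, 2, 3}  [seen]
{0, 1, 2, 3} --b--> {0, 1, 2, 3}  [seen]
{0, 1, 3} --a--> {0, 1, 2, 3}  [seen]
{0, 1, 3} --b--> {0, 1, 2, 3}  [seen]
Reachable DFA states: {0}, {1}, {2, 3}, {0, 1, 2, 3}, {0, 1, 3}.
{0, 2} is not among them.

no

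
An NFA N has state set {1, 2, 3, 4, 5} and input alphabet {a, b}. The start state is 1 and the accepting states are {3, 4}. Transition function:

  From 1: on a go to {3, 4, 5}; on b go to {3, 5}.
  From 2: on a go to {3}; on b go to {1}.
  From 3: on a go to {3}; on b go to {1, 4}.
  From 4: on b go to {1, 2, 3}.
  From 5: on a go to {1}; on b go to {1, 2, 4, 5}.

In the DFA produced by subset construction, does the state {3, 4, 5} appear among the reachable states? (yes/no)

Start state of the DFA: {1}.
{1} --a--> {3, 4, 5}  [new]
{1} --b--> {3, 5}  [new]
{3, 4, 5} --a--> {1, 3}  [new]
{3, 4, 5} --b--> {1, 2, 3, 4, 5}  [new]
{3, 5} --a--> {1, 3}  [seen]
{3, 5} --b--> {1, 2, 4, 5}  [new]
{1, 3} --a--> {3, 4, 5}  [seen]
{1, 3} --b--> {1, 3, 4, 5}  [new]
{1, 2, 3, 4, 5} --a--> {1, 3, 4, 5}  [seen]
{1, 2, 3, 4, 5} --b--> {1, 2, 3, 4, 5}  [seen]
{1, 2, 4, 5} --a--> {1, 3, 4, 5}  [seen]
{1, 2, 4, 5} --b--> {1, 2, 3, 4, 5}  [seen]
{1, 3, 4, 5} --a--> {1, 3, 4, 5}  [seen]
{1, 3, 4, 5} --b--> {1, 2, 3, 4, 5}  [seen]
Reachable DFA states: {1}, {3, 4, 5}, {3, 5}, {1, 3}, {1, 2, 3, 4, 5}, {1, 2, 4, 5}, {1, 3, 4, 5}.
{3, 4, 5} is among them.

yes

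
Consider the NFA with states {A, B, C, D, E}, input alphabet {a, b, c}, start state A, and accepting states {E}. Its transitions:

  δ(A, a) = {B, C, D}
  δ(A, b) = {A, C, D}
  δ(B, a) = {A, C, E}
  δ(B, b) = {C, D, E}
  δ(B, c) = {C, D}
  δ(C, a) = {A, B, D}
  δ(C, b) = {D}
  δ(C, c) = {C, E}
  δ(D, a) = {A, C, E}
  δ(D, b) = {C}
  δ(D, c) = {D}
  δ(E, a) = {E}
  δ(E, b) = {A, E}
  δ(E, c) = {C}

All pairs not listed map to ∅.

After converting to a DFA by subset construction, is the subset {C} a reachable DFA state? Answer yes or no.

no

Start state of the DFA: {A}.
{A} --a--> {B, C, D}  [new]
{A} --b--> {A, C, D}  [new]
{A} --c--> ∅  [new]
{B, C, D} --a--> {A, B, C, D, E}  [new]
{B, C, D} --b--> {C, D, E}  [new]
{B, C, D} --c--> {C, D, E}  [seen]
{A, C, D} --a--> {A, B, C, D, E}  [seen]
{A, C, D} --b--> {A, C, D}  [seen]
{A, C, D} --c--> {C, D, E}  [seen]
∅ --a--> ∅  [seen]
∅ --b--> ∅  [seen]
∅ --c--> ∅  [seen]
{A, B, C, D, E} --a--> {A, B, C, D, E}  [seen]
{A, B, C, D, E} --b--> {A, C, D, E}  [new]
{A, B, C, D, E} --c--> {C, D, E}  [seen]
{C, D, E} --a--> {A, B, C, D, E}  [seen]
{C, D, E} --b--> {A, C, D, E}  [seen]
{C, D, E} --c--> {C, D, E}  [seen]
{A, C, D, E} --a--> {A, B, C, D, E}  [seen]
{A, C, D, E} --b--> {A, C, D, E}  [seen]
{A, C, D, E} --c--> {C, D, E}  [seen]
Reachable DFA states: {A}, {B, C, D}, {A, C, D}, ∅, {A, B, C, D, E}, {C, D, E}, {A, C, D, E}.
{C} is not among them.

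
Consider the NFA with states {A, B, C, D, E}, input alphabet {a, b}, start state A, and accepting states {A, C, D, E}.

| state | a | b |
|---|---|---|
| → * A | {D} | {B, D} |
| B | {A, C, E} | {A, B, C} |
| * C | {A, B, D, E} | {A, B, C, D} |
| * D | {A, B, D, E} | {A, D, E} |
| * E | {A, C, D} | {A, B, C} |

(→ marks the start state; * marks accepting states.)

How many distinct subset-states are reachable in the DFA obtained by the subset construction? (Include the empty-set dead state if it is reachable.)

Start state of the DFA: {A}.
{A} --a--> {D}  [new]
{A} --b--> {B, D}  [new]
{D} --a--> {A, B, D, E}  [new]
{D} --b--> {A, D, E}  [new]
{B, D} --a--> {A, B, C, D, E}  [new]
{B, D} --b--> {A, B, C, D, E}  [seen]
{A, B, D, E} --a--> {A, B, C, D, E}  [seen]
{A, B, D, E} --b--> {A, B, C, D, E}  [seen]
{A, D, E} --a--> {A, B, C, D, E}  [seen]
{A, D, E} --b--> {A, B, C, D, E}  [seen]
{A, B, C, D, E} --a--> {A, B, C, D, E}  [seen]
{A, B, C, D, E} --b--> {A, B, C, D, E}  [seen]
Reachable DFA states: {A}, {D}, {B, D}, {A, B, D, E}, {A, D, E}, {A, B, C, D, E}.

6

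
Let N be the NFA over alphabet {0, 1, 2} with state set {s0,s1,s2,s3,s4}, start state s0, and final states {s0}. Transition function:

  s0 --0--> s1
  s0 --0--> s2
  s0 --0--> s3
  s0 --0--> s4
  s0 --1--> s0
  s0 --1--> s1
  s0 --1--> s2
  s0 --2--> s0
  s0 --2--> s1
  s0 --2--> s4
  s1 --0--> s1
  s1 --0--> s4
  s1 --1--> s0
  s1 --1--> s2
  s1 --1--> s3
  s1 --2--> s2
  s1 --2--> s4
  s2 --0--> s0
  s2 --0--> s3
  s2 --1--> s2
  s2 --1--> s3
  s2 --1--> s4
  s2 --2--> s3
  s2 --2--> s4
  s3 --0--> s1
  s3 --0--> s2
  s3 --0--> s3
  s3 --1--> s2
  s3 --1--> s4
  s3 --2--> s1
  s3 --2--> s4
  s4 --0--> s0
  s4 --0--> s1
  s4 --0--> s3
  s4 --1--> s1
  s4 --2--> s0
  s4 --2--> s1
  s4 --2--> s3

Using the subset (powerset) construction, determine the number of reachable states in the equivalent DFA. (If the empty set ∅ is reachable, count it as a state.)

6

Start state of the DFA: {s0}.
{s0} --0--> {s1,s2,s3,s4}  [new]
{s0} --1--> {s0,s1,s2}  [new]
{s0} --2--> {s0,s1,s4}  [new]
{s1,s2,s3,s4} --0--> {s0,s1,s2,s3,s4}  [new]
{s1,s2,s3,s4} --1--> {s0,s1,s2,s3,s4}  [seen]
{s1,s2,s3,s4} --2--> {s0,s1,s2,s3,s4}  [seen]
{s0,s1,s2} --0--> {s0,s1,s2,s3,s4}  [seen]
{s0,s1,s2} --1--> {s0,s1,s2,s3,s4}  [seen]
{s0,s1,s2} --2--> {s0,s1,s2,s3,s4}  [seen]
{s0,s1,s4} --0--> {s0,s1,s2,s3,s4}  [seen]
{s0,s1,s4} --1--> {s0,s1,s2,s3}  [new]
{s0,s1,s4} --2--> {s0,s1,s2,s3,s4}  [seen]
{s0,s1,s2,s3,s4} --0--> {s0,s1,s2,s3,s4}  [seen]
{s0,s1,s2,s3,s4} --1--> {s0,s1,s2,s3,s4}  [seen]
{s0,s1,s2,s3,s4} --2--> {s0,s1,s2,s3,s4}  [seen]
{s0,s1,s2,s3} --0--> {s0,s1,s2,s3,s4}  [seen]
{s0,s1,s2,s3} --1--> {s0,s1,s2,s3,s4}  [seen]
{s0,s1,s2,s3} --2--> {s0,s1,s2,s3,s4}  [seen]
Reachable DFA states: {s0}, {s1,s2,s3,s4}, {s0,s1,s2}, {s0,s1,s4}, {s0,s1,s2,s3,s4}, {s0,s1,s2,s3}.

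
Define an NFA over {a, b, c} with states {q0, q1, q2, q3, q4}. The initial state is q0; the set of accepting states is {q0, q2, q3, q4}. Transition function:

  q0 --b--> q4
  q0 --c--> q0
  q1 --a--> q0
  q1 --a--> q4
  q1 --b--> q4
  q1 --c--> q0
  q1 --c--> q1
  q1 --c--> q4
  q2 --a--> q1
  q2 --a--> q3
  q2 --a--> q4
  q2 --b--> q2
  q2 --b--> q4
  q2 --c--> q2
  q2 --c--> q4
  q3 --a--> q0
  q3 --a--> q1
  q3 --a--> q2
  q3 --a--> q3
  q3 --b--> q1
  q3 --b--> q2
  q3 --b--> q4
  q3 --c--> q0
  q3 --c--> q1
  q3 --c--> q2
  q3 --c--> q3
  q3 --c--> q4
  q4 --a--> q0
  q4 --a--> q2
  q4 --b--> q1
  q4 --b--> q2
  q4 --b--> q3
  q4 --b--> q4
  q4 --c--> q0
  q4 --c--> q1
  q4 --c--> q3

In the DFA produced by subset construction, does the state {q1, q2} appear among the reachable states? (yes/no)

no

Start state of the DFA: {q0}.
{q0} --a--> ∅  [new]
{q0} --b--> {q4}  [new]
{q0} --c--> {q0}  [seen]
∅ --a--> ∅  [seen]
∅ --b--> ∅  [seen]
∅ --c--> ∅  [seen]
{q4} --a--> {q0, q2}  [new]
{q4} --b--> {q1, q2, q3, q4}  [new]
{q4} --c--> {q0, q1, q3}  [new]
{q0, q2} --a--> {q1, q3, q4}  [new]
{q0, q2} --b--> {q2, q4}  [new]
{q0, q2} --c--> {q0, q2, q4}  [new]
{q1, q2, q3, q4} --a--> {q0, q1, q2, q3, q4}  [new]
{q1, q2, q3, q4} --b--> {q1, q2, q3, q4}  [seen]
{q1, q2, q3, q4} --c--> {q0, q1, q2, q3, q4}  [seen]
{q0, q1, q3} --a--> {q0, q1, q2, q3, q4}  [seen]
{q0, q1, q3} --b--> {q1, q2, q4}  [new]
{q0, q1, q3} --c--> {q0, q1, q2, q3, q4}  [seen]
{q1, q3, q4} --a--> {q0, q1, q2, q3, q4}  [seen]
{q1, q3, q4} --b--> {q1, q2, q3, q4}  [seen]
{q1, q3, q4} --c--> {q0, q1, q2, q3, q4}  [seen]
{q2, q4} --a--> {q0, q1, q2, q3, q4}  [seen]
{q2, q4} --b--> {q1, q2, q3, q4}  [seen]
{q2, q4} --c--> {q0, q1, q2, q3, q4}  [seen]
{q0, q2, q4} --a--> {q0, q1, q2, q3, q4}  [seen]
{q0, q2, q4} --b--> {q1, q2, q3, q4}  [seen]
{q0, q2, q4} --c--> {q0, q1, q2, q3, q4}  [seen]
{q0, q1, q2, q3, q4} --a--> {q0, q1, q2, q3, q4}  [seen]
{q0, q1, q2, q3, q4} --b--> {q1, q2, q3, q4}  [seen]
{q0, q1, q2, q3, q4} --c--> {q0, q1, q2, q3, q4}  [seen]
{q1, q2, q4} --a--> {q0, q1, q2, q3, q4}  [seen]
{q1, q2, q4} --b--> {q1, q2, q3, q4}  [seen]
{q1, q2, q4} --c--> {q0, q1, q2, q3, q4}  [seen]
Reachable DFA states: {q0}, ∅, {q4}, {q0, q2}, {q1, q2, q3, q4}, {q0, q1, q3}, {q1, q3, q4}, {q2, q4}, {q0, q2, q4}, {q0, q1, q2, q3, q4}, {q1, q2, q4}.
{q1, q2} is not among them.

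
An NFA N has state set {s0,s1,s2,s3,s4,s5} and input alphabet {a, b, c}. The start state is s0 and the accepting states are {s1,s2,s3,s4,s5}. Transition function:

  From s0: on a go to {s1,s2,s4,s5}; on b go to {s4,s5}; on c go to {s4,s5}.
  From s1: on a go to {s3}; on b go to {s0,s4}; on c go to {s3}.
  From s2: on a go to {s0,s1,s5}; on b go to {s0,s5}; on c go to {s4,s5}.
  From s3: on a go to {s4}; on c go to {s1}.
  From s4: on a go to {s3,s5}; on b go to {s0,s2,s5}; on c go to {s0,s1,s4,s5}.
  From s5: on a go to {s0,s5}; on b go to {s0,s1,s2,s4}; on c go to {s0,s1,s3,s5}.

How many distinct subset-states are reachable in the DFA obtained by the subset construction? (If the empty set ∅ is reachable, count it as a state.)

8

Start state of the DFA: {s0}.
{s0} --a--> {s1,s2,s4,s5}  [new]
{s0} --b--> {s4,s5}  [new]
{s0} --c--> {s4,s5}  [seen]
{s1,s2,s4,s5} --a--> {s0,s1,s3,s5}  [new]
{s1,s2,s4,s5} --b--> {s0,s1,s2,s4,s5}  [new]
{s1,s2,s4,s5} --c--> {s0,s1,s3,s4,s5}  [new]
{s4,s5} --a--> {s0,s3,s5}  [new]
{s4,s5} --b--> {s0,s1,s2,s4,s5}  [seen]
{s4,s5} --c--> {s0,s1,s3,s4,s5}  [seen]
{s0,s1,s3,s5} --a--> {s0,s1,s2,s3,s4,s5}  [new]
{s0,s1,s3,s5} --b--> {s0,s1,s2,s4,s5}  [seen]
{s0,s1,s3,s5} --c--> {s0,s1,s3,s4,s5}  [seen]
{s0,s1,s2,s4,s5} --a--> {s0,s1,s2,s3,s4,s5}  [seen]
{s0,s1,s2,s4,s5} --b--> {s0,s1,s2,s4,s5}  [seen]
{s0,s1,s2,s4,s5} --c--> {s0,s1,s3,s4,s5}  [seen]
{s0,s1,s3,s4,s5} --a--> {s0,s1,s2,s3,s4,s5}  [seen]
{s0,s1,s3,s4,s5} --b--> {s0,s1,s2,s4,s5}  [seen]
{s0,s1,s3,s4,s5} --c--> {s0,s1,s3,s4,s5}  [seen]
{s0,s3,s5} --a--> {s0,s1,s2,s4,s5}  [seen]
{s0,s3,s5} --b--> {s0,s1,s2,s4,s5}  [seen]
{s0,s3,s5} --c--> {s0,s1,s3,s4,s5}  [seen]
{s0,s1,s2,s3,s4,s5} --a--> {s0,s1,s2,s3,s4,s5}  [seen]
{s0,s1,s2,s3,s4,s5} --b--> {s0,s1,s2,s4,s5}  [seen]
{s0,s1,s2,s3,s4,s5} --c--> {s0,s1,s3,s4,s5}  [seen]
Reachable DFA states: {s0}, {s1,s2,s4,s5}, {s4,s5}, {s0,s1,s3,s5}, {s0,s1,s2,s4,s5}, {s0,s1,s3,s4,s5}, {s0,s3,s5}, {s0,s1,s2,s3,s4,s5}.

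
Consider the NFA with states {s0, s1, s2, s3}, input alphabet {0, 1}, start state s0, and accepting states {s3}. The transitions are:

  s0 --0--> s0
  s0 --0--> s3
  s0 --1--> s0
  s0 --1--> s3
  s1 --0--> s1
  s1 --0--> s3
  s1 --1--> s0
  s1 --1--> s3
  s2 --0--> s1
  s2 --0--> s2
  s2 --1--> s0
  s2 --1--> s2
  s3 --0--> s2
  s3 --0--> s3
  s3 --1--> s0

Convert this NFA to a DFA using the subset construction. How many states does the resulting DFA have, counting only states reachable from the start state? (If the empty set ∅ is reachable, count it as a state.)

Start state of the DFA: {s0}.
{s0} --0--> {s0, s3}  [new]
{s0} --1--> {s0, s3}  [seen]
{s0, s3} --0--> {s0, s2, s3}  [new]
{s0, s3} --1--> {s0, s3}  [seen]
{s0, s2, s3} --0--> {s0, s1, s2, s3}  [new]
{s0, s2, s3} --1--> {s0, s2, s3}  [seen]
{s0, s1, s2, s3} --0--> {s0, s1, s2, s3}  [seen]
{s0, s1, s2, s3} --1--> {s0, s2, s3}  [seen]
Reachable DFA states: {s0}, {s0, s3}, {s0, s2, s3}, {s0, s1, s2, s3}.

4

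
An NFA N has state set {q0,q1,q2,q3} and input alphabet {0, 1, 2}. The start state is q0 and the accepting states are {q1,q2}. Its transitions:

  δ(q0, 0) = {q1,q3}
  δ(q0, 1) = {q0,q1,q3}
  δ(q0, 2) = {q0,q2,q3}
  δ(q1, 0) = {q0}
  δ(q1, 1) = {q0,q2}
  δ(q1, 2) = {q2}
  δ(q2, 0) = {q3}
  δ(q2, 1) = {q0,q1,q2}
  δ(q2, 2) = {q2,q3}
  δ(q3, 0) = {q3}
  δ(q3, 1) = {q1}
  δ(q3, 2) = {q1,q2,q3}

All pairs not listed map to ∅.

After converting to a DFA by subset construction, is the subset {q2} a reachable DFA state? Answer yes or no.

no

Start state of the DFA: {q0}.
{q0} --0--> {q1,q3}  [new]
{q0} --1--> {q0,q1,q3}  [new]
{q0} --2--> {q0,q2,q3}  [new]
{q1,q3} --0--> {q0,q3}  [new]
{q1,q3} --1--> {q0,q1,q2}  [new]
{q1,q3} --2--> {q1,q2,q3}  [new]
{q0,q1,q3} --0--> {q0,q1,q3}  [seen]
{q0,q1,q3} --1--> {q0,q1,q2,q3}  [new]
{q0,q1,q3} --2--> {q0,q1,q2,q3}  [seen]
{q0,q2,q3} --0--> {q1,q3}  [seen]
{q0,q2,q3} --1--> {q0,q1,q2,q3}  [seen]
{q0,q2,q3} --2--> {q0,q1,q2,q3}  [seen]
{q0,q3} --0--> {q1,q3}  [seen]
{q0,q3} --1--> {q0,q1,q3}  [seen]
{q0,q3} --2--> {q0,q1,q2,q3}  [seen]
{q0,q1,q2} --0--> {q0,q1,q3}  [seen]
{q0,q1,q2} --1--> {q0,q1,q2,q3}  [seen]
{q0,q1,q2} --2--> {q0,q2,q3}  [seen]
{q1,q2,q3} --0--> {q0,q3}  [seen]
{q1,q2,q3} --1--> {q0,q1,q2}  [seen]
{q1,q2,q3} --2--> {q1,q2,q3}  [seen]
{q0,q1,q2,q3} --0--> {q0,q1,q3}  [seen]
{q0,q1,q2,q3} --1--> {q0,q1,q2,q3}  [seen]
{q0,q1,q2,q3} --2--> {q0,q1,q2,q3}  [seen]
Reachable DFA states: {q0}, {q1,q3}, {q0,q1,q3}, {q0,q2,q3}, {q0,q3}, {q0,q1,q2}, {q1,q2,q3}, {q0,q1,q2,q3}.
{q2} is not among them.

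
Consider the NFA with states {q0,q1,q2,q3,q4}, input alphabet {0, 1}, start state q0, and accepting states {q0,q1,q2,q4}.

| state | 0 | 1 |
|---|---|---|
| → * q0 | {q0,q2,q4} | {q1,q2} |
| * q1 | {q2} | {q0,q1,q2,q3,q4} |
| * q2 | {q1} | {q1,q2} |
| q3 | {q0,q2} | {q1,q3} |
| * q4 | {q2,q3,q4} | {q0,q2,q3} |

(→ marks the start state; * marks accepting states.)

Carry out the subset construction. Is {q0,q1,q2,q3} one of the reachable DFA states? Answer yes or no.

yes

Start state of the DFA: {q0}.
{q0} --0--> {q0,q2,q4}  [new]
{q0} --1--> {q1,q2}  [new]
{q0,q2,q4} --0--> {q0,q1,q2,q3,q4}  [new]
{q0,q2,q4} --1--> {q0,q1,q2,q3}  [new]
{q1,q2} --0--> {q1,q2}  [seen]
{q1,q2} --1--> {q0,q1,q2,q3,q4}  [seen]
{q0,q1,q2,q3,q4} --0--> {q0,q1,q2,q3,q4}  [seen]
{q0,q1,q2,q3,q4} --1--> {q0,q1,q2,q3,q4}  [seen]
{q0,q1,q2,q3} --0--> {q0,q1,q2,q4}  [new]
{q0,q1,q2,q3} --1--> {q0,q1,q2,q3,q4}  [seen]
{q0,q1,q2,q4} --0--> {q0,q1,q2,q3,q4}  [seen]
{q0,q1,q2,q4} --1--> {q0,q1,q2,q3,q4}  [seen]
Reachable DFA states: {q0}, {q0,q2,q4}, {q1,q2}, {q0,q1,q2,q3,q4}, {q0,q1,q2,q3}, {q0,q1,q2,q4}.
{q0,q1,q2,q3} is among them.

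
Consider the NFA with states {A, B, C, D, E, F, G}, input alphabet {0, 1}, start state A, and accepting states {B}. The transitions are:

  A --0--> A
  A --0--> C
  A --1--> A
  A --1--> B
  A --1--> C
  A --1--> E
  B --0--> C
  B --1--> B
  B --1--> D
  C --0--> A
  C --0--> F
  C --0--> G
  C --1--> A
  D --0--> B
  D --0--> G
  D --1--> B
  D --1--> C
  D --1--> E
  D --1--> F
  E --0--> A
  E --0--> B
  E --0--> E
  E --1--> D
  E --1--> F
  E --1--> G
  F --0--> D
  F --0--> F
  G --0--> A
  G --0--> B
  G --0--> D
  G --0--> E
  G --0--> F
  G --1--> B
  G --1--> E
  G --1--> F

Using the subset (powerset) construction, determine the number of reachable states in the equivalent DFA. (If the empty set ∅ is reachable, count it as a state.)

7

Start state of the DFA: {A}.
{A} --0--> {A, C}  [new]
{A} --1--> {A, B, C, E}  [new]
{A, C} --0--> {A, C, F, G}  [new]
{A, C} --1--> {A, B, C, E}  [seen]
{A, B, C, E} --0--> {A, B, C, E, F, G}  [new]
{A, B, C, E} --1--> {A, B, C, D, E, F, G}  [new]
{A, C, F, G} --0--> {A, B, C, D, E, F, G}  [seen]
{A, C, F, G} --1--> {A, B, C, E, F}  [new]
{A, B, C, E, F, G} --0--> {A, B, C, D, E, F, G}  [seen]
{A, B, C, E, F, G} --1--> {A, B, C, D, E, F, G}  [seen]
{A, B, C, D, E, F, G} --0--> {A, B, C, D, E, F, G}  [seen]
{A, B, C, D, E, F, G} --1--> {A, B, C, D, E, F, G}  [seen]
{A, B, C, E, F} --0--> {A, B, C, D, E, F, G}  [seen]
{A, B, C, E, F} --1--> {A, B, C, D, E, F, G}  [seen]
Reachable DFA states: {A}, {A, C}, {A, B, C, E}, {A, C, F, G}, {A, B, C, E, F, G}, {A, B, C, D, E, F, G}, {A, B, C, E, F}.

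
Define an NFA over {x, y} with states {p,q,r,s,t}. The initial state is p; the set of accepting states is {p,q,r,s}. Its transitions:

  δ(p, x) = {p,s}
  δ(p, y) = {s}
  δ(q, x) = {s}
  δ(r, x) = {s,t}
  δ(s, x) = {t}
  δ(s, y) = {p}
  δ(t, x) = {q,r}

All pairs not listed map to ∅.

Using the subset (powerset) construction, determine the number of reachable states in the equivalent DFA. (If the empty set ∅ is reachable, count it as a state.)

Start state of the DFA: {p}.
{p} --x--> {p,s}  [new]
{p} --y--> {s}  [new]
{p,s} --x--> {p,s,t}  [new]
{p,s} --y--> {p,s}  [seen]
{s} --x--> {t}  [new]
{s} --y--> {p}  [seen]
{p,s,t} --x--> {p,q,r,s,t}  [new]
{p,s,t} --y--> {p,s}  [seen]
{t} --x--> {q,r}  [new]
{t} --y--> ∅  [new]
{p,q,r,s,t} --x--> {p,q,r,s,t}  [seen]
{p,q,r,s,t} --y--> {p,s}  [seen]
{q,r} --x--> {s,t}  [new]
{q,r} --y--> ∅  [seen]
∅ --x--> ∅  [seen]
∅ --y--> ∅  [seen]
{s,t} --x--> {q,r,t}  [new]
{s,t} --y--> {p}  [seen]
{q,r,t} --x--> {q,r,s,t}  [new]
{q,r,t} --y--> ∅  [seen]
{q,r,s,t} --x--> {q,r,s,t}  [seen]
{q,r,s,t} --y--> {p}  [seen]
Reachable DFA states: {p}, {p,s}, {s}, {p,s,t}, {t}, {p,q,r,s,t}, {q,r}, ∅, {s,t}, {q,r,t}, {q,r,s,t}.

11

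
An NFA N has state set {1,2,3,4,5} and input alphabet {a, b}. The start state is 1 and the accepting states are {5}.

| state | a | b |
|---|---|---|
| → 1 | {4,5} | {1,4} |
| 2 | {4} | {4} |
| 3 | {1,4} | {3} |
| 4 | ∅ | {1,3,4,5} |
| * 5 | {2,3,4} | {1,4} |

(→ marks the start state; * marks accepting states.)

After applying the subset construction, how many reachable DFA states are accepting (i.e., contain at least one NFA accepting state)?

3

Start state of the DFA: {1}.
{1} --a--> {4,5}  [new]
{1} --b--> {1,4}  [new]
{4,5} --a--> {2,3,4}  [new]
{4,5} --b--> {1,3,4,5}  [new]
{1,4} --a--> {4,5}  [seen]
{1,4} --b--> {1,3,4,5}  [seen]
{2,3,4} --a--> {1,4}  [seen]
{2,3,4} --b--> {1,3,4,5}  [seen]
{1,3,4,5} --a--> {1,2,3,4,5}  [new]
{1,3,4,5} --b--> {1,3,4,5}  [seen]
{1,2,3,4,5} --a--> {1,2,3,4,5}  [seen]
{1,2,3,4,5} --b--> {1,3,4,5}  [seen]
Reachable DFA states: {1}, {4,5}, {1,4}, {2,3,4}, {1,3,4,5}, {1,2,3,4,5}.
Accepting DFA states (contain an NFA accepting state): {4,5}, {1,3,4,5}, {1,2,3,4,5}.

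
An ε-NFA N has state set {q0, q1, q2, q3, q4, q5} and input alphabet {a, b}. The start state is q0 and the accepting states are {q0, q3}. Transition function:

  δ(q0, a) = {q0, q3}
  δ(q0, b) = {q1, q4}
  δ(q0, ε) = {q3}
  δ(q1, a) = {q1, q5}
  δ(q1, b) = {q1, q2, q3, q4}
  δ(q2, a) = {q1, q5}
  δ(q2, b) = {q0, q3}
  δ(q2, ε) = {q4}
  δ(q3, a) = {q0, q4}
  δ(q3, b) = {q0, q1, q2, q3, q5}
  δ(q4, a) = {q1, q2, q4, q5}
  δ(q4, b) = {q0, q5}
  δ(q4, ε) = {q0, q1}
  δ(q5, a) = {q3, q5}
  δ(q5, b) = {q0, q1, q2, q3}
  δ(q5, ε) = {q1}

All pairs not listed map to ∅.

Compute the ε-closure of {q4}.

{q0, q1, q3, q4}

Begin with {q4}.
q4 →ε {q0, q1}; add q0, q1.
q0 →ε {q3}; add q3.
ε-closure = {q0, q1, q3, q4}.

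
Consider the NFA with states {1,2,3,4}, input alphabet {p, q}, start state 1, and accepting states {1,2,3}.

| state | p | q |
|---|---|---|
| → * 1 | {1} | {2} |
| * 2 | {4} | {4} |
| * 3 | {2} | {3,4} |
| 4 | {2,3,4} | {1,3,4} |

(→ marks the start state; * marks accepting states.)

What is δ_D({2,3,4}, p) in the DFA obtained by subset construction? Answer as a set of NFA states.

{2,3,4}

δ(2,p) = {4}; δ(3,p) = {2}; δ(4,p) = {2,3,4}.
Union: {2,3,4}.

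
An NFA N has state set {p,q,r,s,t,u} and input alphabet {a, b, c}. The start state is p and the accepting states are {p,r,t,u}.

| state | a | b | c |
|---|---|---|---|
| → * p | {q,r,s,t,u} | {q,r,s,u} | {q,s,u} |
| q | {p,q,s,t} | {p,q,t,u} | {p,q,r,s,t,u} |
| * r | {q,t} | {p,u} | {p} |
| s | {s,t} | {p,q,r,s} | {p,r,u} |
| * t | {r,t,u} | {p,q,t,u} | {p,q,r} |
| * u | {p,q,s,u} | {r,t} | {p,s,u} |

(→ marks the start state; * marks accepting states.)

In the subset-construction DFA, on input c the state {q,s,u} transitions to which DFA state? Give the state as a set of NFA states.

δ(q,c) = {p,q,r,s,t,u}; δ(s,c) = {p,r,u}; δ(u,c) = {p,s,u}.
Union: {p,q,r,s,t,u}.

{p,q,r,s,t,u}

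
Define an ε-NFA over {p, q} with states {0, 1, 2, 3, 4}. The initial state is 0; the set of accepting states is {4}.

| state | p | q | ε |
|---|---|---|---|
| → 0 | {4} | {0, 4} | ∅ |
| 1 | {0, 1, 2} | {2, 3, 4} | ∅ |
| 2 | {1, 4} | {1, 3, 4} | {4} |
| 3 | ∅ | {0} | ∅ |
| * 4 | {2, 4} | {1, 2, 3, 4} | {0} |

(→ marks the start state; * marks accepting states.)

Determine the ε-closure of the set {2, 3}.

Begin with {2, 3}.
2 →ε {4}; add 4.
4 →ε {0}; add 0.
ε-closure = {0, 2, 3, 4}.

{0, 2, 3, 4}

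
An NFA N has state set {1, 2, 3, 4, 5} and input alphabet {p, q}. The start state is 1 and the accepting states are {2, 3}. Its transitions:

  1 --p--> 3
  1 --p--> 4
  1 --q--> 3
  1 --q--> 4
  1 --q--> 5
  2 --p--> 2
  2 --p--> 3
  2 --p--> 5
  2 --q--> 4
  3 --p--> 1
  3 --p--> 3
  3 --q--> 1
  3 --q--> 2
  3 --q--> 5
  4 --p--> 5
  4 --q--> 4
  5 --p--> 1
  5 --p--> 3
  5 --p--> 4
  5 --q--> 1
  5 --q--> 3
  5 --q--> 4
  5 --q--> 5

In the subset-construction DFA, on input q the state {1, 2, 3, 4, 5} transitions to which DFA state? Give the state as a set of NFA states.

{1, 2, 3, 4, 5}

δ(1,q) = {3, 4, 5}; δ(2,q) = {4}; δ(3,q) = {1, 2, 5}; δ(4,q) = {4}; δ(5,q) = {1, 3, 4, 5}.
Union: {1, 2, 3, 4, 5}.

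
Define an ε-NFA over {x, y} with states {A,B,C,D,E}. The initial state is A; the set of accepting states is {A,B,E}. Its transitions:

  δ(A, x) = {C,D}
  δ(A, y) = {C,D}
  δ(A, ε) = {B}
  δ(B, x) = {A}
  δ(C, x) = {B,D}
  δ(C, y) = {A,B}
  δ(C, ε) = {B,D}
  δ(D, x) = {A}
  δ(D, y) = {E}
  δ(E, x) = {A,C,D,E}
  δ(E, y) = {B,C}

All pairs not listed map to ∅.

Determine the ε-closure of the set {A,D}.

{A,B,D}

Begin with {A,D}.
A →ε {B}; add B.
ε-closure = {A,B,D}.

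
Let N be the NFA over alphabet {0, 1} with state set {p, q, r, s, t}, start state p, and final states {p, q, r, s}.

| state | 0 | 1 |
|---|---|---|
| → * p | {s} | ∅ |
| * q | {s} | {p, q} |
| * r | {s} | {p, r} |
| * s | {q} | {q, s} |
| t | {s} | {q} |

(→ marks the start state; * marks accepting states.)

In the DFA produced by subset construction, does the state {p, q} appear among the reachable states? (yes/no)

Start state of the DFA: {p}.
{p} --0--> {s}  [new]
{p} --1--> ∅  [new]
{s} --0--> {q}  [new]
{s} --1--> {q, s}  [new]
∅ --0--> ∅  [seen]
∅ --1--> ∅  [seen]
{q} --0--> {s}  [seen]
{q} --1--> {p, q}  [new]
{q, s} --0--> {q, s}  [seen]
{q, s} --1--> {p, q, s}  [new]
{p, q} --0--> {s}  [seen]
{p, q} --1--> {p, q}  [seen]
{p, q, s} --0--> {q, s}  [seen]
{p, q, s} --1--> {p, q, s}  [seen]
Reachable DFA states: {p}, {s}, ∅, {q}, {q, s}, {p, q}, {p, q, s}.
{p, q} is among them.

yes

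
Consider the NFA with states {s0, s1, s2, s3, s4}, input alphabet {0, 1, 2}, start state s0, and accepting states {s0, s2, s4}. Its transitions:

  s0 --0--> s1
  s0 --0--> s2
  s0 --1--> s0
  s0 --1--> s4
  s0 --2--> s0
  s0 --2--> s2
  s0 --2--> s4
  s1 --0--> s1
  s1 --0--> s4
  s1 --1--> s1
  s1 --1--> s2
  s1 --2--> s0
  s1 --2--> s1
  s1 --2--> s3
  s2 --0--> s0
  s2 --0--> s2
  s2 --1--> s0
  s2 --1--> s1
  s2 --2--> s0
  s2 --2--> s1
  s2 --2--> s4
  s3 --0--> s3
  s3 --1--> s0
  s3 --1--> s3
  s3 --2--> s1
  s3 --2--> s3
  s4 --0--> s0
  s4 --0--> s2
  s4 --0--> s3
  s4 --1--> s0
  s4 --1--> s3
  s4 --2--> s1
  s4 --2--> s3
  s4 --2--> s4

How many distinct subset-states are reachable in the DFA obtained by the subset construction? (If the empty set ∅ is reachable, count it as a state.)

Start state of the DFA: {s0}.
{s0} --0--> {s1, s2}  [new]
{s0} --1--> {s0, s4}  [new]
{s0} --2--> {s0, s2, s4}  [new]
{s1, s2} --0--> {s0, s1, s2, s4}  [new]
{s1, s2} --1--> {s0, s1, s2}  [new]
{s1, s2} --2--> {s0, s1, s3, s4}  [new]
{s0, s4} --0--> {s0, s1, s2, s3}  [new]
{s0, s4} --1--> {s0, s3, s4}  [new]
{s0, s4} --2--> {s0, s1, s2, s3, s4}  [new]
{s0, s2, s4} --0--> {s0, s1, s2, s3}  [seen]
{s0, s2, s4} --1--> {s0, s1, s3, s4}  [seen]
{s0, s2, s4} --2--> {s0, s1, s2, s3, s4}  [seen]
{s0, s1, s2, s4} --0--> {s0, s1, s2, s3, s4}  [seen]
{s0, s1, s2, s4} --1--> {s0, s1, s2, s3, s4}  [seen]
{s0, s1, s2, s4} --2--> {s0, s1, s2, s3, s4}  [seen]
{s0, s1, s2} --0--> {s0, s1, s2, s4}  [seen]
{s0, s1, s2} --1--> {s0, s1, s2, s4}  [seen]
{s0, s1, s2} --2--> {s0, s1, s2, s3, s4}  [seen]
{s0, s1, s3, s4} --0--> {s0, s1, s2, s3, s4}  [seen]
{s0, s1, s3, s4} --1--> {s0, s1, s2, s3, s4}  [seen]
{s0, s1, s3, s4} --2--> {s0, s1, s2, s3, s4}  [seen]
{s0, s1, s2, s3} --0--> {s0, s1, s2, s3, s4}  [seen]
{s0, s1, s2, s3} --1--> {s0, s1, s2, s3, s4}  [seen]
{s0, s1, s2, s3} --2--> {s0, s1, s2, s3, s4}  [seen]
{s0, s3, s4} --0--> {s0, s1, s2, s3}  [seen]
{s0, s3, s4} --1--> {s0, s3, s4}  [seen]
{s0, s3, s4} --2--> {s0, s1, s2, s3, s4}  [seen]
{s0, s1, s2, s3, s4} --0--> {s0, s1, s2, s3, s4}  [seen]
{s0, s1, s2, s3, s4} --1--> {s0, s1, s2, s3, s4}  [seen]
{s0, s1, s2, s3, s4} --2--> {s0, s1, s2, s3, s4}  [seen]
Reachable DFA states: {s0}, {s1, s2}, {s0, s4}, {s0, s2, s4}, {s0, s1, s2, s4}, {s0, s1, s2}, {s0, s1, s3, s4}, {s0, s1, s2, s3}, {s0, s3, s4}, {s0, s1, s2, s3, s4}.

10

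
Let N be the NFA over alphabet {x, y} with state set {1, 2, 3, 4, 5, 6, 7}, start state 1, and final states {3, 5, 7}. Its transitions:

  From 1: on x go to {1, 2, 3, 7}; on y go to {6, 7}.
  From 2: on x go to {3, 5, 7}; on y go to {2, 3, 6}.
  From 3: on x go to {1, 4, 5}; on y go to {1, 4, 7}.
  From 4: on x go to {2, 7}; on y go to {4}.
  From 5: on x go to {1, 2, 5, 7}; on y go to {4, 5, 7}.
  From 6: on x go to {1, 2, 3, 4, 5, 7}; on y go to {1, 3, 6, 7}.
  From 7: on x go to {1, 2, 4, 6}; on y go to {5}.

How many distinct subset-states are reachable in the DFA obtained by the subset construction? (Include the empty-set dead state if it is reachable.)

Start state of the DFA: {1}.
{1} --x--> {1, 2, 3, 7}  [new]
{1} --y--> {6, 7}  [new]
{1, 2, 3, 7} --x--> {1, 2, 3, 4, 5, 6, 7}  [new]
{1, 2, 3, 7} --y--> {1, 2, 3, 4, 5, 6, 7}  [seen]
{6, 7} --x--> {1, 2, 3, 4, 5, 6, 7}  [seen]
{6, 7} --y--> {1, 3, 5, 6, 7}  [new]
{1, 2, 3, 4, 5, 6, 7} --x--> {1, 2, 3, 4, 5, 6, 7}  [seen]
{1, 2, 3, 4, 5, 6, 7} --y--> {1, 2, 3, 4, 5, 6, 7}  [seen]
{1, 3, 5, 6, 7} --x--> {1, 2, 3, 4, 5, 6, 7}  [seen]
{1, 3, 5, 6, 7} --y--> {1, 3, 4, 5, 6, 7}  [new]
{1, 3, 4, 5, 6, 7} --x--> {1, 2, 3, 4, 5, 6, 7}  [seen]
{1, 3, 4, 5, 6, 7} --y--> {1, 3, 4, 5, 6, 7}  [seen]
Reachable DFA states: {1}, {1, 2, 3, 7}, {6, 7}, {1, 2, 3, 4, 5, 6, 7}, {1, 3, 5, 6, 7}, {1, 3, 4, 5, 6, 7}.

6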